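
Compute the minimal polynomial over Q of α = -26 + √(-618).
m_α(x) = x^2 + 52x + 1294

From α + 26 = √(-618), squaring gives (α + 26)^2 = -618, i.e. α^2 + 52α + 676 = -618, so α^2 + 52α + 1294 = 0. The discriminant of x^2 + 52x + 1294 is (52)^2 - 4·(1294) = 2704 - 5176 = -2472, and 4·(-618) is not a perfect square in Q since -618 is squarefree and ≠ 1. Hence x^2 + 52x + 1294 is irreducible over Q and is the minimal polynomial of α.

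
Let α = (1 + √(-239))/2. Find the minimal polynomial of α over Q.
m_α(x) = x^2 - x + 60

From 2α - 1 = √(-239), squaring gives (2α - 1)^2 = -239, i.e. 4α^2 - 4α + 1 = -239, so α^2 - α + (1 + 239)/4 = 0. Since -239 ≡ 1 (mod 4), (1 + 239)/4 = 60 ∈ Z. The polynomial x^2 - x + 60 has discriminant 1 - 4·(60) = -239, which is not a perfect square in Q (d = -239 is squarefree and ≠ 1), so x^2 - x + 60 is irreducible over Q. It is the minimal polynomial of α.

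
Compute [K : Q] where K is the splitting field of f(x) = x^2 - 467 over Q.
[K : Q] = 2

f(x) = x^2 - 467 factors as (x - √467)(x + √467). The splitting field is K = Q(√467). Since 467 is squarefree and > 1, it is not a perfect square, so x^2 - 467 is irreducible over Q and [Q(√467) : Q] = 2. Hence [K : Q] = 2.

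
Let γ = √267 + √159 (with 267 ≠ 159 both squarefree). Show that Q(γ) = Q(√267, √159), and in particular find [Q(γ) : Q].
[Q(γ) : Q] = 4 (equivalently, Q(γ) = Q(√267, √159))

Obviously Q(γ) ⊆ Q(√267, √159), and [Q(√267, √159):Q] = 4 (since 267, 159 are distinct squarefree integers > 1 with 42453 not a perfect square). To show equality we compute the minimal polynomial of γ. From γ = √267 + √159: γ^2 = 267 + 2√(42453) + 159 = 426 + 2√(42453), so γ^2 - 426 = 2√(42453); squaring, (γ^2 - 426)^2 = 4·42453, i.e. γ^4 - 852γ^2 + 181476 - 169812 = 0, i.e. γ^4 - 852γ^2 + 11664 = 0. So γ is a root of x^4 - 852x^2 + 11664. This polynomial is irreducible over Q: it has no rational root (each ±√267 ± √159 is irrational), and any factorization into two quadratics over Q would force √(42453) ∈ Q (pairing opposite roots) or √267, √159 ∈ Q (other pairings), all impossible. Hence [Q(γ):Q] = 4 = [Q(√267, √159):Q], so Q(γ) = Q(√267, √159).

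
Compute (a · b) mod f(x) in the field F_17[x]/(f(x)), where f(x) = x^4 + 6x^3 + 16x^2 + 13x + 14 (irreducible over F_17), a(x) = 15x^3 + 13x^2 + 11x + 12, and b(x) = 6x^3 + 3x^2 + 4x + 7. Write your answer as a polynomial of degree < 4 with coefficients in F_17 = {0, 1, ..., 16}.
a · b ≡ 8x + 8 (mod f(x))

Multiply in F_17[x]: a(x)·b(x) = (15x^3 + 13x^2 + 11x + 12)·(6x^3 + 3x^2 + 4x + 7) = 5x^6 + 4x^5 + 12x^4 + 7x^3 + x^2 + 6x + 16. This has degree ≥ 4, so divide by f(x) over F_17: 5x^6 + 4x^5 + 12x^4 + 7x^3 + x^2 + 6x + 16 = (5x^2 + 8x + 3)·(x^4 + 6x^3 + 16x^2 + 13x + 14) + (8x + 8). Hence a·b ≡ 8x + 8 (mod f). (F_17[x]/(f) is a field with 17^4 = 83521 elements since f is irreducible of degree 4.)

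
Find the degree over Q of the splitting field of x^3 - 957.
[K : Q] = 6

The roots of x^3 - 957 are ∛957, ω∛957, ω^2∛957 where ω = e^(2πi/3) is a primitive cube root of unity, so K = Q(∛957, ω). Now [Q(∛957):Q] = 3 (since 957 is not a perfect cube, x^3 - 957 is irreducible) and [Q(ω):Q] = 2. Both 2 and 3 divide [K:Q], and [K:Q] ≤ 3·2 = 6, so [K:Q] = 6. (Equivalently: Q(∛957) ⊂ R but ω ∉ R, so [K : Q(∛957)] = 2.)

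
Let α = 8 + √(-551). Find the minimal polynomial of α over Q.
m_α(x) = x^2 - 16x + 615

From α - 8 = √(-551), squaring gives (α - 8)^2 = -551, i.e. α^2 - 16α + 64 = -551, so α^2 - 16α + 615 = 0. The discriminant of x^2 - 16x + 615 is (-16)^2 - 4·(615) = 256 - 2460 = -2204, and 4·(-551) is not a perfect square in Q since -551 is squarefree and ≠ 1. Hence x^2 - 16x + 615 is irreducible over Q and is the minimal polynomial of α.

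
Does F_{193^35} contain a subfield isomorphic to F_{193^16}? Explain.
No: F_{193^16} is not a subfield of F_{193^35}

F_{p^m} embeds in F_{p^n} iff m | n. Here 16 ∤ 35 (since 35 = 2·16 + 3 with remainder 3 ≠ 0), so F_{193^16} is not a subfield of F_{193^35}. Equivalently: if it were, the tower law would give 16 = [F_{193^16}:F_193] dividing [F_{193^35}:F_193] = 35, contradiction.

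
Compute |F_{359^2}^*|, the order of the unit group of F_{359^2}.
|F_{359^2}^*| = 128880

F_{359^2} has 359^2 = 128881 elements; its multiplicative group consists of all nonzero elements, so |F_{359^2}^*| = 128881 - 1 = 128880. (It is cyclic since any finite subgroup of the multiplicative group of a field is cyclic.)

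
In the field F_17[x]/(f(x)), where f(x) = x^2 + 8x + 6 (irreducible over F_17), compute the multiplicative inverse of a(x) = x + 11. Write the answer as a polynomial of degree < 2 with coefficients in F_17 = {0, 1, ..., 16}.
a(x)^(-1) ≡ 10x + 4 (mod f(x))

Since f is irreducible over F_17, F_17[x]/(f) is a field and a(x) ≠ 0 has an inverse. Apply the extended Euclidean algorithm to f(x) and a(x) in F_17[x]: f(x) = (x + 14)·a(x) + (5). The last nonzero remainder is the constant 5 = gcd(f, a) in F_17. Back-substituting through the division chain expresses 5 = s(x)·a(x) + t(x)·f(x) with s(x) ≡ 16x + 3 (mod f), so (16x + 3)·a(x) ≡ 5 (mod f). Multiplying by 5^(-1) ≡ 7 in F_17 gives a(x)^(-1) ≡ 7·(16x + 3) ≡ 10x + 4 (mod f). Check: (x + 11)·(10x + 4) = 10x^2 + 12x + 10 ≡ 1 (mod x^2 + 8x + 6).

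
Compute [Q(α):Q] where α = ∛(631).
[Q(α):Q] = 3

The minimal polynomial of α is x^3 - 631, irreducible over Q since 631 is not a perfect cube (so x^3 - 631 has no rational root). Hence [Q(α):Q] = deg(m_α) = 3.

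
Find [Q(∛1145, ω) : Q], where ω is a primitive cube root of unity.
[Q(∛1145, ω) : Q] = 6

[Q(∛1145):Q] = 3 (min poly x^3 - 1145, irreducible since 1145 is not a perfect cube). [Q(ω):Q] = 2 (min poly x^2 + x + 1). Since Q(∛1145) ⊂ R and ω ∉ R, we have ω ∉ Q(∛1145), so x^2 + x + 1 remains irreducible over Q(∛1145) and [Q(∛1145, ω) : Q(∛1145)] = 2. By the tower law, [Q(∛1145, ω) : Q] = 3 · 2 = 6. (In fact Q(∛1145, ω) is the splitting field of x^3 - 1145 over Q.)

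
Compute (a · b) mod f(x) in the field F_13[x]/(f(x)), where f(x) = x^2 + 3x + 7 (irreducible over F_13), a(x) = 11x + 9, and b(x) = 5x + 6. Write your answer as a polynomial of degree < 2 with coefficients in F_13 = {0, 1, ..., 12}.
a · b ≡ 11x + 7 (mod f(x))

Multiply in F_13[x]: a(x)·b(x) = (11x + 9)·(5x + 6) = 3x^2 + 7x + 2. This has degree ≥ 2, so divide by f(x) over F_13: 3x^2 + 7x + 2 = (3)·(x^2 + 3x + 7) + (11x + 7). Hence a·b ≡ 11x + 7 (mod f). (F_13[x]/(f) is a field with 13^2 = 169 elements since f is irreducible of degree 2.)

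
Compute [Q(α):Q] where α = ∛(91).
[Q(α):Q] = 3

The minimal polynomial of α is x^3 - 91, irreducible over Q since 91 is not a perfect cube (so x^3 - 91 has no rational root). Hence [Q(α):Q] = deg(m_α) = 3.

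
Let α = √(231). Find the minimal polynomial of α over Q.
m_α(x) = x^2 - 231

α satisfies α^2 - 231 = 0, so x^2 - 231 annihilates α. Since d = 231 is squarefree and ≠ 1, it is not a perfect square in Q, so x^2 - 231 has no rational root and is therefore irreducible over Q (a degree-2 polynomial over a field is irreducible iff it has no root). Hence m_α(x) = x^2 - 231.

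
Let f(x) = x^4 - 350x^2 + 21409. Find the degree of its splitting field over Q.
[K : Q] = 4

Solving the quadratic in x^2: x^2 = (350 ± √(350^2 - 4·21409))/2 = (350 ± √36864)/2 = (350 ± 192)/2, giving x^2 = 79 or x^2 = 271. So f(x) = (x^2 - 79)(x^2 - 271) and the roots of f are ±√79, ±√271. Hence the splitting field is K = Q(√79, √271). Since 79 and 271 are distinct squarefree integers > 1, their product 21409 is not a perfect square, so √271 ∉ Q(√79). By the tower law [K:Q] = [Q(√79,√271):Q(√79)] · [Q(√79):Q] = 2 · 2 = 4.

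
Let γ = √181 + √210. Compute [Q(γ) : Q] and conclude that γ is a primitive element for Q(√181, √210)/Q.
[Q(γ) : Q] = 4 (equivalently, Q(γ) = Q(√181, √210))

Obviously Q(γ) ⊆ Q(√181, √210), and [Q(√181, √210):Q] = 4 (since 181, 210 are distinct squarefree integers > 1 with 38010 not a perfect square). To show equality we compute the minimal polynomial of γ. From γ = √181 + √210: γ^2 = 181 + 2√(38010) + 210 = 391 + 2√(38010), so γ^2 - 391 = 2√(38010); squaring, (γ^2 - 391)^2 = 4·38010, i.e. γ^4 - 782γ^2 + 152881 - 152040 = 0, i.e. γ^4 - 782γ^2 + 841 = 0. So γ is a root of x^4 - 782x^2 + 841. This polynomial is irreducible over Q: it has no rational root (each ±√181 ± √210 is irrational), and any factorization into two quadratics over Q would force √(38010) ∈ Q (pairing opposite roots) or √181, √210 ∈ Q (other pairings), all impossible. Hence [Q(γ):Q] = 4 = [Q(√181, √210):Q], so Q(γ) = Q(√181, √210).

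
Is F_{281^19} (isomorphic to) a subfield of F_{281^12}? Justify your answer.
No: F_{281^19} is not a subfield of F_{281^12}

F_{p^m} embeds in F_{p^n} iff m | n. Here 19 ∤ 12 (since 12 = 0·19 + 12 with remainder 12 ≠ 0), so F_{281^19} is not a subfield of F_{281^12}. Equivalently: if it were, the tower law would give 19 = [F_{281^19}:F_281] dividing [F_{281^12}:F_281] = 12, contradiction.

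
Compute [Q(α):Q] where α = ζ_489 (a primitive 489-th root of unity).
[Q(α):Q] = 324

The minimal polynomial of ζ_489 over Q is the 489-th cyclotomic polynomial Φ_489(x), which is irreducible over Q and has degree φ(489) = 324. Hence [Q(α):Q] = φ(489) = 324.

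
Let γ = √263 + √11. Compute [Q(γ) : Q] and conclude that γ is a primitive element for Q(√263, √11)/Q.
[Q(γ) : Q] = 4 (equivalently, Q(γ) = Q(√263, √11))

Obviously Q(γ) ⊆ Q(√263, √11), and [Q(√263, √11):Q] = 4 (since 263, 11 are distinct squarefree integers > 1 with 2893 not a perfect square). To show equality we compute the minimal polynomial of γ. From γ = √263 + √11: γ^2 = 263 + 2√(2893) + 11 = 274 + 2√(2893), so γ^2 - 274 = 2√(2893); squaring, (γ^2 - 274)^2 = 4·2893, i.e. γ^4 - 548γ^2 + 75076 - 11572 = 0, i.e. γ^4 - 548γ^2 + 63504 = 0. So γ is a root of x^4 - 548x^2 + 63504. This polynomial is irreducible over Q: it has no rational root (each ±√263 ± √11 is irrational), and any factorization into two quadratics over Q would force √(2893) ∈ Q (pairing opposite roots) or √263, √11 ∈ Q (other pairings), all impossible. Hence [Q(γ):Q] = 4 = [Q(√263, √11):Q], so Q(γ) = Q(√263, √11).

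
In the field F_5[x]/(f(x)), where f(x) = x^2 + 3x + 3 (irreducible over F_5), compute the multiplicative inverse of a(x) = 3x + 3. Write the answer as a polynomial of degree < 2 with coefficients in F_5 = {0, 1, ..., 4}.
a(x)^(-1) ≡ 3x + 1 (mod f(x))

Since f is irreducible over F_5, F_5[x]/(f) is a field and a(x) ≠ 0 has an inverse. Apply the extended Euclidean algorithm to f(x) and a(x) in F_5[x]: f(x) = (2x + 4)·a(x) + (1). The last nonzero remainder is the constant 1 = gcd(f, a) in F_5. Back-substituting through the division chain expresses 1 = s(x)·a(x) + t(x)·f(x) with s(x) ≡ 3x + 1 (mod f), so a(x)^(-1) ≡ s(x) = 3x + 1 (mod f). Check: (3x + 3)·(3x + 1) = 4x^2 + 2x + 3 ≡ 1 (mod x^2 + 3x + 3).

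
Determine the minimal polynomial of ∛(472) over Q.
m_α(x) = x^3 - 472

α satisfies α^3 = 472, so x^3 - 472 annihilates α. By the rational root test, a rational root p/q (in lowest terms) of x^3 - 472 would satisfy p^3 = 472 q^3, forcing q = 1 and p^3 = 472; but 472 is not a perfect cube, contradiction. A monic cubic over Q with no rational root is irreducible (any nontrivial factorization would include a linear factor). Hence x^3 - 472 is the minimal polynomial of α, and in particular [Q(α):Q] = 3.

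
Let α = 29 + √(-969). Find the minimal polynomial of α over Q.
m_α(x) = x^2 - 58x + 1810

From α - 29 = √(-969), squaring gives (α - 29)^2 = -969, i.e. α^2 - 58α + 841 = -969, so α^2 - 58α + 1810 = 0. The discriminant of x^2 - 58x + 1810 is (-58)^2 - 4·(1810) = 3364 - 7240 = -3876, and 4·(-969) is not a perfect square in Q since -969 is squarefree and ≠ 1. Hence x^2 - 58x + 1810 is irreducible over Q and is the minimal polynomial of α.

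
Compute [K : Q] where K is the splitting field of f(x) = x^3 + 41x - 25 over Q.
[K : Q] = 6

By the rational root test, any rational root of the monic integer polynomial f(x) = x^3 + 41x - 25 must be an integer dividing the constant term -25, i.e. one of ±{1, 5, 25}. Evaluating: f(1) = 17, f(-1) = -67, f(5) = 305, f(-5) = -355, f(25) = 16625, f(-25) = -16675; none is 0, so f has no rational root and is therefore irreducible over Q (a cubic with no linear factor over a field is irreducible). For an irreducible cubic, the Galois group is A_3 or S_3 according as the discriminant disc(f) = -4a^3 - 27b^2 = -4·(41)^3 - 27·(-25)^2 = -292559 is or is not a square in Q. Here disc(f) = -292559 is not a perfect square in Q, so the Galois group of f over Q is not contained in A_3 and must be all of S_3. The splitting field has degree |S_3| = 6 over Q, so [K : Q] = 6.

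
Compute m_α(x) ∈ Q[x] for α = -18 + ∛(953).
m_α(x) = x^3 + 54x^2 + 972x + 4879

Set β = α + 18 = ∛(953), so β^3 = 953. Then (α + 18)^3 - 953 = 0, i.e. α is a root of g(x) = (x + 18)^3 - 953 = x^3 + 54x^2 + 972x + 4879. Since g(x) = h(x + 18) where h(x) = x^3 - 953, and h is irreducible over Q (because 953 is not a perfect cube, so h has no rational root, and a monic cubic with no rational root is irreducible), g is also irreducible (irreducibility is preserved under the substitution x → x + 18). Hence m_α(x) = x^3 + 54x^2 + 972x + 4879.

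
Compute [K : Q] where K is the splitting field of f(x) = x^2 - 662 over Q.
[K : Q] = 2

f(x) = x^2 - 662 factors as (x - √662)(x + √662). The splitting field is K = Q(√662). Since 662 is squarefree and > 1, it is not a perfect square, so x^2 - 662 is irreducible over Q and [Q(√662) : Q] = 2. Hence [K : Q] = 2.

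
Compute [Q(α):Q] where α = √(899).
[Q(α):Q] = 2

[Q(α):Q] equals the degree of the minimal polynomial of α. Here α^2 = 899 and x^2 - 899 is irreducible (d = 899 is squarefree, ≠ 1, hence not a square), so deg(m_α) = 2. Thus [Q(α):Q] = 2.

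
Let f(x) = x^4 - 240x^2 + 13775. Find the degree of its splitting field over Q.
[K : Q] = 4

Solving the quadratic in x^2: x^2 = (240 ± √(240^2 - 4·13775))/2 = (240 ± √2500)/2 = (240 ± 50)/2, giving x^2 = 95 or x^2 = 145. So f(x) = (x^2 - 95)(x^2 - 145) and the roots of f are ±√95, ±√145. Hence the splitting field is K = Q(√95, √145). Since 95 and 145 are distinct squarefree integers > 1, their product 13775 is not a perfect square, so √145 ∉ Q(√95). By the tower law [K:Q] = [Q(√95,√145):Q(√95)] · [Q(√95):Q] = 2 · 2 = 4.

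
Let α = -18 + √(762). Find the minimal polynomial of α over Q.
m_α(x) = x^2 + 36x - 438

From α + 18 = √(762), squaring gives (α + 18)^2 = 762, i.e. α^2 + 36α + 324 = 762, so α^2 + 36α - 438 = 0. The discriminant of x^2 + 36x - 438 is (36)^2 - 4·(-438) = 1296 + 1752 = 3048, and 4·(762) is not a perfect square in Q since 762 is squarefree and ≠ 1. Hence x^2 + 36x - 438 is irreducible over Q and is the minimal polynomial of α.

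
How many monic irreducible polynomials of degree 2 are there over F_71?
There are 2485 monic irreducible polynomials of degree 2 over F_71

Each element of F_{71^2} that lies in no proper subfield is a root of exactly one monic irreducible of degree 2 over F_71, and each such polynomial has 2 distinct roots in F_{71^2}. By Möbius inversion the count is N_71(2) = (1/2) Σ_{d|2} μ(2/d) · 71^d = (1/2)(μ(2)·71^1 + μ(1)·71^2) = 4970/2 = 2485.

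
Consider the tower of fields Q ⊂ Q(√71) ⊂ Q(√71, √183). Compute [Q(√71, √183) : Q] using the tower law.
[Q(√71, √183) : Q] = 4

[Q(√71):Q] = 2 (min poly x^2 - 71, irreducible since 71 is squarefree > 1). For the top step, suppose √183 ∈ Q(√71), say √183 = c + d√71 with c, d ∈ Q. Squaring: 183 = c^2 + 71d^2 + 2cd√71. Since √71 ∉ Q this forces 2cd = 0. If d = 0 then √183 = c ∈ Q, contradicting 183 squarefree > 1. If c = 0 then 183 = 71d^2, so 71·183 = (71d)^2 is a perfect square in Q — but 71·183 = 12993 is not a perfect square (since 71 and 183 are distinct squarefree integers). Contradiction. Hence √183 ∉ Q(√71), so x^2 - 183 stays irreducible over Q(√71) and [Q(√71, √183) : Q(√71)] = 2. By the tower law, [Q(√71, √183) : Q] = 2 · 2 = 4.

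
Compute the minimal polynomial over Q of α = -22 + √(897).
m_α(x) = x^2 + 44x - 413

From α + 22 = √(897), squaring gives (α + 22)^2 = 897, i.e. α^2 + 44α + 484 = 897, so α^2 + 44α - 413 = 0. The discriminant of x^2 + 44x - 413 is (44)^2 - 4·(-413) = 1936 + 1652 = 3588, and 4·(897) is not a perfect square in Q since 897 is squarefree and ≠ 1. Hence x^2 + 44x - 413 is irreducible over Q and is the minimal polynomial of α.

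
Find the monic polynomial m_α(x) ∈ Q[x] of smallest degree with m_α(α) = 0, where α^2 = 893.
m_α(x) = x^2 - 893

α satisfies α^2 - 893 = 0, so x^2 - 893 annihilates α. Since d = 893 is squarefree and ≠ 1, it is not a perfect square in Q, so x^2 - 893 has no rational root and is therefore irreducible over Q (a degree-2 polynomial over a field is irreducible iff it has no root). Hence m_α(x) = x^2 - 893.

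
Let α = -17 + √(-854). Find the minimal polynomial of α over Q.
m_α(x) = x^2 + 34x + 1143

From α + 17 = √(-854), squaring gives (α + 17)^2 = -854, i.e. α^2 + 34α + 289 = -854, so α^2 + 34α + 1143 = 0. The discriminant of x^2 + 34x + 1143 is (34)^2 - 4·(1143) = 1156 - 4572 = -3416, and 4·(-854) is not a perfect square in Q since -854 is squarefree and ≠ 1. Hence x^2 + 34x + 1143 is irreducible over Q and is the minimal polynomial of α.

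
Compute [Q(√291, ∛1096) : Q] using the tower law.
[Q(√291, ∛1096) : Q] = 6

Let L = Q(√291, ∛1096). Since Q(√291) ⊂ L and [Q(√291):Q] = 2, the tower law gives 2 | [L:Q]. Likewise Q(∛1096) ⊂ L with [Q(∛1096):Q] = 3 (because 1096 is not a perfect cube), so 3 | [L:Q]. As gcd(2,3) = 1, [L:Q] is divisible by 6. Conversely L is generated over Q by √291 and ∛1096, so [L:Q] ≤ 2·3 = 6. Therefore [Q(√291, ∛1096) : Q] = 6.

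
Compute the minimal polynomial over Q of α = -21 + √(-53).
m_α(x) = x^2 + 42x + 494

From α + 21 = √(-53), squaring gives (α + 21)^2 = -53, i.e. α^2 + 42α + 441 = -53, so α^2 + 42α + 494 = 0. The discriminant of x^2 + 42x + 494 is (42)^2 - 4·(494) = 1764 - 1976 = -212, and 4·(-53) is not a perfect square in Q since -53 is squarefree and ≠ 1. Hence x^2 + 42x + 494 is irreducible over Q and is the minimal polynomial of α.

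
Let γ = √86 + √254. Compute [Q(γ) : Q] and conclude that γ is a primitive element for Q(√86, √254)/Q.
[Q(γ) : Q] = 4 (equivalently, Q(γ) = Q(√86, √254))

Obviously Q(γ) ⊆ Q(√86, √254), and [Q(√86, √254):Q] = 4 (since 86, 254 are distinct squarefree integers > 1 with 21844 not a perfect square). To show equality we compute the minimal polynomial of γ. From γ = √86 + √254: γ^2 = 86 + 2√(21844) + 254 = 340 + 2√(21844), so γ^2 - 340 = 2√(21844); squaring, (γ^2 - 340)^2 = 4·21844, i.e. γ^4 - 680γ^2 + 115600 - 87376 = 0, i.e. γ^4 - 680γ^2 + 28224 = 0. So γ is a root of x^4 - 680x^2 + 28224. This polynomial is irreducible over Q: it has no rational root (each ±√86 ± √254 is irrational), and any factorization into two quadratics over Q would force √(21844) ∈ Q (pairing opposite roots) or √86, √254 ∈ Q (other pairings), all impossible. Hence [Q(γ):Q] = 4 = [Q(√86, √254):Q], so Q(γ) = Q(√86, √254).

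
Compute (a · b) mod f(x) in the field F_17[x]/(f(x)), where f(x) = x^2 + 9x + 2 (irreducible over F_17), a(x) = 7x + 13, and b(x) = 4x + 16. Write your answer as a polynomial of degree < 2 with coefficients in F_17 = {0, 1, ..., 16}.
a · b ≡ 14x + 16 (mod f(x))

Multiply in F_17[x]: a(x)·b(x) = (7x + 13)·(4x + 16) = 11x^2 + 11x + 4. This has degree ≥ 2, so divide by f(x) over F_17: 11x^2 + 11x + 4 = (11)·(x^2 + 9x + 2) + (14x + 16). Hence a·b ≡ 14x + 16 (mod f). (F_17[x]/(f) is a field with 17^2 = 289 elements since f is irreducible of degree 2.)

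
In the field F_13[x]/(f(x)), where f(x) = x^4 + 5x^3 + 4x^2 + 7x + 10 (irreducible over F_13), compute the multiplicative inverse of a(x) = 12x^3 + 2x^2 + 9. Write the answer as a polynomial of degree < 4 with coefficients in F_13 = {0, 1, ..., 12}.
a(x)^(-1) ≡ 6x^3 + 6x^2 + 5x + 5 (mod f(x))

Since f is irreducible over F_13, F_13[x]/(f) is a field and a(x) ≠ 0 has an inverse. Apply the extended Euclidean algorithm to f(x) and a(x) in F_13[x]: f(x) = (12x + 6)·a(x) + (5x^2 + 3x + 8);  a(x) = (5x)·(5x^2 + 3x + 8) + (12x + 9);  (5x^2 + 3x + 8) = (8x + 4)·(12x + 9) + (11). The last nonzero remainder is the constant 11 = gcd(f, a) in F_13. Back-substituting through the division chain expresses 11 = s(x)·a(x) + t(x)·f(x) with s(x) ≡ x^3 + x^2 + 3x + 3 (mod f), so (x^3 + x^2 + 3x + 3)·a(x) ≡ 11 (mod f). Multiplying by 11^(-1) ≡ 6 in F_13 gives a(x)^(-1) ≡ 6·(x^3 + x^2 + 3x + 3) ≡ 6x^3 + 6x^2 + 5x + 5 (mod f). Check: (12x^3 + 2x^2 + 9)·(6x^3 + 6x^2 + 5x + 5) = 7x^6 + 6x^5 + 7x^4 + 7x^3 + 12x^2 + 6x + 6 ≡ 1 (mod x^4 + 5x^3 + 4x^2 + 7x + 10).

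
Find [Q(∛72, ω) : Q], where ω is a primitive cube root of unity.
[Q(∛72, ω) : Q] = 6

[Q(∛72):Q] = 3 (min poly x^3 - 72, irreducible since 72 is not a perfect cube). [Q(ω):Q] = 2 (min poly x^2 + x + 1). Since Q(∛72) ⊂ R and ω ∉ R, we have ω ∉ Q(∛72), so x^2 + x + 1 remains irreducible over Q(∛72) and [Q(∛72, ω) : Q(∛72)] = 2. By the tower law, [Q(∛72, ω) : Q] = 3 · 2 = 6. (In fact Q(∛72, ω) is the splitting field of x^3 - 72 over Q.)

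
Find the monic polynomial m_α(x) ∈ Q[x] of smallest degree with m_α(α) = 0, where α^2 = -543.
m_α(x) = x^2 + 543

α satisfies α^2 + 543 = 0, so x^2 + 543 annihilates α. Since d = -543 is squarefree and ≠ 1, it is not a perfect square in Q, so x^2 + 543 has no rational root and is therefore irreducible over Q (a degree-2 polynomial over a field is irreducible iff it has no root). Hence m_α(x) = x^2 + 543.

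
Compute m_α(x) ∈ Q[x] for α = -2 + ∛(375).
m_α(x) = x^3 + 6x^2 + 12x - 367

Set β = α + 2 = ∛(375), so β^3 = 375. Then (α + 2)^3 - 375 = 0, i.e. α is a root of g(x) = (x + 2)^3 - 375 = x^3 + 6x^2 + 12x - 367. Since g(x) = h(x + 2) where h(x) = x^3 - 375, and h is irreducible over Q (because 375 is not a perfect cube, so h has no rational root, and a monic cubic with no rational root is irreducible), g is also irreducible (irreducibility is preserved under the substitution x → x + 2). Hence m_α(x) = x^3 + 6x^2 + 12x - 367.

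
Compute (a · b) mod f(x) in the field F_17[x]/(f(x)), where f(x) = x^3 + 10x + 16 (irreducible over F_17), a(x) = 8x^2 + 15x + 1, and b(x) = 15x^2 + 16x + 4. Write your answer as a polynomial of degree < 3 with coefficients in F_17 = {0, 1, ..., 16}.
a · b ≡ 5x^2 + 15x (mod f(x))

Multiply in F_17[x]: a(x)·b(x) = (8x^2 + 15x + 1)·(15x^2 + 16x + 4) = x^4 + 13x^3 + 15x^2 + 8x + 4. This has degree ≥ 3, so divide by f(x) over F_17: x^4 + 13x^3 + 15x^2 + 8x + 4 = (x + 13)·(x^3 + 10x + 16) + (5x^2 + 15x). Hence a·b ≡ 5x^2 + 15x (mod f). (F_17[x]/(f) is a field with 17^3 = 4913 elements since f is irreducible of degree 3.)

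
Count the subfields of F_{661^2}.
F_{661^2} has 2 subfields

The subfields of F_{p^n} are exactly the fields F_{p^d} for d | n (each is the fixed field of the unique index-d subgroup of Gal(F_{p^n}/F_p) ≅ Z/nZ). The divisors of n = 2 are {1, 2}, giving 2 subfields: F_{661^1}, F_{661^2}.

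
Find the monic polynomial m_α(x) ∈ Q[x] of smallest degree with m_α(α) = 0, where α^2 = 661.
m_α(x) = x^2 - 661

α satisfies α^2 - 661 = 0, so x^2 - 661 annihilates α. Since d = 661 is squarefree and ≠ 1, it is not a perfect square in Q, so x^2 - 661 has no rational root and is therefore irreducible over Q (a degree-2 polynomial over a field is irreducible iff it has no root). Hence m_α(x) = x^2 - 661.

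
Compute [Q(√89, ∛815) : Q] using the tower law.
[Q(√89, ∛815) : Q] = 6

Let L = Q(√89, ∛815). Since Q(√89) ⊂ L and [Q(√89):Q] = 2, the tower law gives 2 | [L:Q]. Likewise Q(∛815) ⊂ L with [Q(∛815):Q] = 3 (because 815 is not a perfect cube), so 3 | [L:Q]. As gcd(2,3) = 1, [L:Q] is divisible by 6. Conversely L is generated over Q by √89 and ∛815, so [L:Q] ≤ 2·3 = 6. Therefore [Q(√89, ∛815) : Q] = 6.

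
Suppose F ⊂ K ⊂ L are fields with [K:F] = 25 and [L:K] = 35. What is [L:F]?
[L:F] = 875

The tower law says that for any tower of field extensions F ⊂ K ⊂ L with finite degrees, [L:F] = [L:K] · [K:F]. Here this gives [L:F] = 35 · 25 = 875.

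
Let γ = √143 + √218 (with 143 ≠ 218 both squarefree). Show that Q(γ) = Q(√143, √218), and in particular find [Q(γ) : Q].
[Q(γ) : Q] = 4 (equivalently, Q(γ) = Q(√143, √218))

Obviously Q(γ) ⊆ Q(√143, √218), and [Q(√143, √218):Q] = 4 (since 143, 218 are distinct squarefree integers > 1 with 31174 not a perfect square). To show equality we compute the minimal polynomial of γ. From γ = √143 + √218: γ^2 = 143 + 2√(31174) + 218 = 361 + 2√(31174), so γ^2 - 361 = 2√(31174); squaring, (γ^2 - 361)^2 = 4·31174, i.e. γ^4 - 722γ^2 + 130321 - 124696 = 0, i.e. γ^4 - 722γ^2 + 5625 = 0. So γ is a root of x^4 - 722x^2 + 5625. This polynomial is irreducible over Q: it has no rational root (each ±√143 ± √218 is irrational), and any factorization into two quadratics over Q would force √(31174) ∈ Q (pairing opposite roots) or √143, √218 ∈ Q (other pairings), all impossible. Hence [Q(γ):Q] = 4 = [Q(√143, √218):Q], so Q(γ) = Q(√143, √218).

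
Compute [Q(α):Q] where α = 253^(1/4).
[Q(α):Q] = 4

α is a root of x^4 - 253. By Eisenstein's criterion at the prime p = 11 (which divides the constant term 253 but p^2 = 121 does not, since 253 is squarefree), x^4 - 253 is irreducible over Q. Hence [Q(α):Q] = 4.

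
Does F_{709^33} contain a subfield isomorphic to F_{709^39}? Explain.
No: F_{709^39} is not a subfield of F_{709^33}

F_{p^m} embeds in F_{p^n} iff m | n. Here 39 ∤ 33 (since 33 = 0·39 + 33 with remainder 33 ≠ 0), so F_{709^39} is not a subfield of F_{709^33}. Equivalently: if it were, the tower law would give 39 = [F_{709^39}:F_709] dividing [F_{709^33}:F_709] = 33, contradiction.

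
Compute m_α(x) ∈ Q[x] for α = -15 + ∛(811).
m_α(x) = x^3 + 45x^2 + 675x + 2564

Set β = α + 15 = ∛(811), so β^3 = 811. Then (α + 15)^3 - 811 = 0, i.e. α is a root of g(x) = (x + 15)^3 - 811 = x^3 + 45x^2 + 675x + 2564. Since g(x) = h(x + 15) where h(x) = x^3 - 811, and h is irreducible over Q (because 811 is not a perfect cube, so h has no rational root, and a monic cubic with no rational root is irreducible), g is also irreducible (irreducibility is preserved under the substitution x → x + 15). Hence m_α(x) = x^3 + 45x^2 + 675x + 2564.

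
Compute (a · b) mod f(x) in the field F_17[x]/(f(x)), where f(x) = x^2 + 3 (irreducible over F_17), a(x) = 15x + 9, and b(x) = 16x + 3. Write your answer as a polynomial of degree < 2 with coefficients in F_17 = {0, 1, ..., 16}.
a · b ≡ 2x + 4 (mod f(x))

Multiply in F_17[x]: a(x)·b(x) = (15x + 9)·(16x + 3) = 2x^2 + 2x + 10. This has degree ≥ 2, so divide by f(x) over F_17: 2x^2 + 2x + 10 = (2)·(x^2 + 3) + (2x + 4). Hence a·b ≡ 2x + 4 (mod f). (F_17[x]/(f) is a field with 17^2 = 289 elements since f is irreducible of degree 2.)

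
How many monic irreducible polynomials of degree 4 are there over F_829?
There are 118074876210 monic irreducible polynomials of degree 4 over F_829

Each element of F_{829^4} that lies in no proper subfield is a root of exactly one monic irreducible of degree 4 over F_829, and each such polynomial has 4 distinct roots in F_{829^4}. By Möbius inversion the count is N_829(4) = (1/4) Σ_{d|4} μ(4/d) · 829^d = (1/4)(μ(4)·829^1 + μ(2)·829^2 + μ(1)·829^4) = 472299504840/4 = 118074876210.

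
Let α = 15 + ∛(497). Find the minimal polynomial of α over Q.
m_α(x) = x^3 - 45x^2 + 675x - 3872

Set β = α - 15 = ∛(497), so β^3 = 497. Then (α - 15)^3 - 497 = 0, i.e. α is a root of g(x) = (x - 15)^3 - 497 = x^3 - 45x^2 + 675x - 3872. Since g(x) = h(x - 15) where h(x) = x^3 - 497, and h is irreducible over Q (because 497 is not a perfect cube, so h has no rational root, and a monic cubic with no rational root is irreducible), g is also irreducible (irreducibility is preserved under the substitution x → x - 15). Hence m_α(x) = x^3 - 45x^2 + 675x - 3872.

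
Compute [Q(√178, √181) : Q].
[Q(√178, √181) : Q] = 4

[Q(√178):Q] = 2 (min poly x^2 - 178, irreducible since 178 is squarefree > 1). For the top step, suppose √181 ∈ Q(√178), say √181 = c + d√178 with c, d ∈ Q. Squaring: 181 = c^2 + 178d^2 + 2cd√178. Since √178 ∉ Q this forces 2cd = 0. If d = 0 then √181 = c ∈ Q, contradicting 181 squarefree > 1. If c = 0 then 181 = 178d^2, so 178·181 = (178d)^2 is a perfect square in Q — but 178·181 = 32218 is not a perfect square (since 178 and 181 are distinct squarefree integers). Contradiction. Hence √181 ∉ Q(√178), so x^2 - 181 stays irreducible over Q(√178) and [Q(√178, √181) : Q(√178)] = 2. By the tower law, [Q(√178, √181) : Q] = 2 · 2 = 4.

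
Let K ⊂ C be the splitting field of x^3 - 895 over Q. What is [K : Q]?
[K : Q] = 6

The roots of x^3 - 895 are ∛895, ω∛895, ω^2∛895 where ω = e^(2πi/3) is a primitive cube root of unity, so K = Q(∛895, ω). Now [Q(∛895):Q] = 3 (since 895 is not a perfect cube, x^3 - 895 is irreducible) and [Q(ω):Q] = 2. Both 2 and 3 divide [K:Q], and [K:Q] ≤ 3·2 = 6, so [K:Q] = 6. (Equivalently: Q(∛895) ⊂ R but ω ∉ R, so [K : Q(∛895)] = 2.)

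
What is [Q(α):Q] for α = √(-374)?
[Q(α):Q] = 2

[Q(α):Q] equals the degree of the minimal polynomial of α. Here α^2 = -374 and x^2 + 374 is irreducible (d = -374 is squarefree, ≠ 1, hence not a square), so deg(m_α) = 2. Thus [Q(α):Q] = 2.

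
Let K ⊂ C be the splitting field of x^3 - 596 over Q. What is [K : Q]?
[K : Q] = 6

The roots of x^3 - 596 are ∛596, ω∛596, ω^2∛596 where ω = e^(2πi/3) is a primitive cube root of unity, so K = Q(∛596, ω). Now [Q(∛596):Q] = 3 (since 596 is not a perfect cube, x^3 - 596 is irreducible) and [Q(ω):Q] = 2. Both 2 and 3 divide [K:Q], and [K:Q] ≤ 3·2 = 6, so [K:Q] = 6. (Equivalently: Q(∛596) ⊂ R but ω ∉ R, so [K : Q(∛596)] = 2.)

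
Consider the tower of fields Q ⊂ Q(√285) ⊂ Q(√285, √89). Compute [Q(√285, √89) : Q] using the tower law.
[Q(√285, √89) : Q] = 4

[Q(√285):Q] = 2 (min poly x^2 - 285, irreducible since 285 is squarefree > 1). For the top step, suppose √89 ∈ Q(√285), say √89 = c + d√285 with c, d ∈ Q. Squaring: 89 = c^2 + 285d^2 + 2cd√285. Since √285 ∉ Q this forces 2cd = 0. If d = 0 then √89 = c ∈ Q, contradicting 89 squarefree > 1. If c = 0 then 89 = 285d^2, so 285·89 = (285d)^2 is a perfect square in Q — but 285·89 = 25365 is not a perfect square (since 285 and 89 are distinct squarefree integers). Contradiction. Hence √89 ∉ Q(√285), so x^2 - 89 stays irreducible over Q(√285) and [Q(√285, √89) : Q(√285)] = 2. By the tower law, [Q(√285, √89) : Q] = 2 · 2 = 4.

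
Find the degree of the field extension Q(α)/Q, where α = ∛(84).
[Q(α):Q] = 3

The minimal polynomial of α is x^3 - 84, irreducible over Q since 84 is not a perfect cube (so x^3 - 84 has no rational root). Hence [Q(α):Q] = deg(m_α) = 3.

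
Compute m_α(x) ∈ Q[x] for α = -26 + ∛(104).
m_α(x) = x^3 + 78x^2 + 2028x + 17472

Set β = α + 26 = ∛(104), so β^3 = 104. Then (α + 26)^3 - 104 = 0, i.e. α is a root of g(x) = (x + 26)^3 - 104 = x^3 + 78x^2 + 2028x + 17472. Since g(x) = h(x + 26) where h(x) = x^3 - 104, and h is irreducible over Q (because 104 is not a perfect cube, so h has no rational root, and a monic cubic with no rational root is irreducible), g is also irreducible (irreducibility is preserved under the substitution x → x + 26). Hence m_α(x) = x^3 + 78x^2 + 2028x + 17472.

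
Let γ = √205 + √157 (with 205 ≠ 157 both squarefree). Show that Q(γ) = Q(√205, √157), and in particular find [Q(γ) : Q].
[Q(γ) : Q] = 4 (equivalently, Q(γ) = Q(√205, √157))

Obviously Q(γ) ⊆ Q(√205, √157), and [Q(√205, √157):Q] = 4 (since 205, 157 are distinct squarefree integers > 1 with 32185 not a perfect square). To show equality we compute the minimal polynomial of γ. From γ = √205 + √157: γ^2 = 205 + 2√(32185) + 157 = 362 + 2√(32185), so γ^2 - 362 = 2√(32185); squaring, (γ^2 - 362)^2 = 4·32185, i.e. γ^4 - 724γ^2 + 131044 - 128740 = 0, i.e. γ^4 - 724γ^2 + 2304 = 0. So γ is a root of x^4 - 724x^2 + 2304. This polynomial is irreducible over Q: it has no rational root (each ±√205 ± √157 is irrational), and any factorization into two quadratics over Q would force √(32185) ∈ Q (pairing opposite roots) or √205, √157 ∈ Q (other pairings), all impossible. Hence [Q(γ):Q] = 4 = [Q(√205, √157):Q], so Q(γ) = Q(√205, √157).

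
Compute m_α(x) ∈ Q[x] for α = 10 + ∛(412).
m_α(x) = x^3 - 30x^2 + 300x - 1412

Set β = α - 10 = ∛(412), so β^3 = 412. Then (α - 10)^3 - 412 = 0, i.e. α is a root of g(x) = (x - 10)^3 - 412 = x^3 - 30x^2 + 300x - 1412. Since g(x) = h(x - 10) where h(x) = x^3 - 412, and h is irreducible over Q (because 412 is not a perfect cube, so h has no rational root, and a monic cubic with no rational root is irreducible), g is also irreducible (irreducibility is preserved under the substitution x → x - 10). Hence m_α(x) = x^3 - 30x^2 + 300x - 1412.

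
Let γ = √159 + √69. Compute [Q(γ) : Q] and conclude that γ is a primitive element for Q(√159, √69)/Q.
[Q(γ) : Q] = 4 (equivalently, Q(γ) = Q(√159, √69))

Obviously Q(γ) ⊆ Q(√159, √69), and [Q(√159, √69):Q] = 4 (since 159, 69 are distinct squarefree integers > 1 with 10971 not a perfect square). To show equality we compute the minimal polynomial of γ. From γ = √159 + √69: γ^2 = 159 + 2√(10971) + 69 = 228 + 2√(10971), so γ^2 - 228 = 2√(10971); squaring, (γ^2 - 228)^2 = 4·10971, i.e. γ^4 - 456γ^2 + 51984 - 43884 = 0, i.e. γ^4 - 456γ^2 + 8100 = 0. So γ is a root of x^4 - 456x^2 + 8100. This polynomial is irreducible over Q: it has no rational root (each ±√159 ± √69 is irrational), and any factorization into two quadratics over Q would force √(10971) ∈ Q (pairing opposite roots) or √159, √69 ∈ Q (other pairings), all impossible. Hence [Q(γ):Q] = 4 = [Q(√159, √69):Q], so Q(γ) = Q(√159, √69).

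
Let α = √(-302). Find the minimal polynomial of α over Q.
m_α(x) = x^2 + 302

α satisfies α^2 + 302 = 0, so x^2 + 302 annihilates α. Since d = -302 is squarefree and ≠ 1, it is not a perfect square in Q, so x^2 + 302 has no rational root and is therefore irreducible over Q (a degree-2 polynomial over a field is irreducible iff it has no root). Hence m_α(x) = x^2 + 302.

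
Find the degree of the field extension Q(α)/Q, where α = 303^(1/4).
[Q(α):Q] = 4

α is a root of x^4 - 303. By Eisenstein's criterion at the prime p = 3 (which divides the constant term 303 but p^2 = 9 does not, since 303 is squarefree), x^4 - 303 is irreducible over Q. Hence [Q(α):Q] = 4.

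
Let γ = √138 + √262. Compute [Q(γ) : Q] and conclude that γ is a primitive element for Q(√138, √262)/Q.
[Q(γ) : Q] = 4 (equivalently, Q(γ) = Q(√138, √262))

Obviously Q(γ) ⊆ Q(√138, √262), and [Q(√138, √262):Q] = 4 (since 138, 262 are distinct squarefree integers > 1 with 36156 not a perfect square). To show equality we compute the minimal polynomial of γ. From γ = √138 + √262: γ^2 = 138 + 2√(36156) + 262 = 400 + 2√(36156), so γ^2 - 400 = 2√(36156); squaring, (γ^2 - 400)^2 = 4·36156, i.e. γ^4 - 800γ^2 + 160000 - 144624 = 0, i.e. γ^4 - 800γ^2 + 15376 = 0. So γ is a root of x^4 - 800x^2 + 15376. This polynomial is irreducible over Q: it has no rational root (each ±√138 ± √262 is irrational), and any factorization into two quadratics over Q would force √(36156) ∈ Q (pairing opposite roots) or √138, √262 ∈ Q (other pairings), all impossible. Hence [Q(γ):Q] = 4 = [Q(√138, √262):Q], so Q(γ) = Q(√138, √262).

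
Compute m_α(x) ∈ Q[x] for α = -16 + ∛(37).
m_α(x) = x^3 + 48x^2 + 768x + 4059

Set β = α + 16 = ∛(37), so β^3 = 37. Then (α + 16)^3 - 37 = 0, i.e. α is a root of g(x) = (x + 16)^3 - 37 = x^3 + 48x^2 + 768x + 4059. Since g(x) = h(x + 16) where h(x) = x^3 - 37, and h is irreducible over Q (because 37 is not a perfect cube, so h has no rational root, and a monic cubic with no rational root is irreducible), g is also irreducible (irreducibility is preserved under the substitution x → x + 16). Hence m_α(x) = x^3 + 48x^2 + 768x + 4059.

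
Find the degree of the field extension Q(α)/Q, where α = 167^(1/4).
[Q(α):Q] = 4

α is a root of x^4 - 167. By Eisenstein's criterion at the prime p = 167 (which divides the constant term 167 but p^2 = 27889 does not, since 167 is squarefree), x^4 - 167 is irreducible over Q. Hence [Q(α):Q] = 4.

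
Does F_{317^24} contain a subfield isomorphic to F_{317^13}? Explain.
No: F_{317^13} is not a subfield of F_{317^24}

F_{p^m} embeds in F_{p^n} iff m | n. Here 13 ∤ 24 (since 24 = 1·13 + 11 with remainder 11 ≠ 0), so F_{317^13} is not a subfield of F_{317^24}. Equivalently: if it were, the tower law would give 13 = [F_{317^13}:F_317] dividing [F_{317^24}:F_317] = 24, contradiction.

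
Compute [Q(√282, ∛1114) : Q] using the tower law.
[Q(√282, ∛1114) : Q] = 6

Let L = Q(√282, ∛1114). Since Q(√282) ⊂ L and [Q(√282):Q] = 2, the tower law gives 2 | [L:Q]. Likewise Q(∛1114) ⊂ L with [Q(∛1114):Q] = 3 (because 1114 is not a perfect cube), so 3 | [L:Q]. As gcd(2,3) = 1, [L:Q] is divisible by 6. Conversely L is generated over Q by √282 and ∛1114, so [L:Q] ≤ 2·3 = 6. Therefore [Q(√282, ∛1114) : Q] = 6.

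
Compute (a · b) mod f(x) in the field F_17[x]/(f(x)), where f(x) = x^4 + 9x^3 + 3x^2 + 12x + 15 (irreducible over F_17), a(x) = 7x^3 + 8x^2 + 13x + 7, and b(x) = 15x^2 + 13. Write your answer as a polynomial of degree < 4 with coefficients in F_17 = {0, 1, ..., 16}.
a · b ≡ x^3 + 13x^2 + 11x + 5 (mod f(x))

Multiply in F_17[x]: a(x)·b(x) = (7x^3 + 8x^2 + 13x + 7)·(15x^2 + 13) = 3x^5 + x^4 + 14x^3 + 5x^2 + 16x + 6. This has degree ≥ 4, so divide by f(x) over F_17: 3x^5 + x^4 + 14x^3 + 5x^2 + 16x + 6 = (3x + 8)·(x^4 + 9x^3 + 3x^2 + 12x + 15) + (x^3 + 13x^2 + 11x + 5). Hence a·b ≡ x^3 + 13x^2 + 11x + 5 (mod f). (F_17[x]/(f) is a field with 17^4 = 83521 elements since f is irreducible of degree 4.)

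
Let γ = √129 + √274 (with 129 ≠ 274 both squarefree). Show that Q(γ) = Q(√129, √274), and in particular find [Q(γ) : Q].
[Q(γ) : Q] = 4 (equivalently, Q(γ) = Q(√129, √274))

Obviously Q(γ) ⊆ Q(√129, √274), and [Q(√129, √274):Q] = 4 (since 129, 274 are distinct squarefree integers > 1 with 35346 not a perfect square). To show equality we compute the minimal polynomial of γ. From γ = √129 + √274: γ^2 = 129 + 2√(35346) + 274 = 403 + 2√(35346), so γ^2 - 403 = 2√(35346); squaring, (γ^2 - 403)^2 = 4·35346, i.e. γ^4 - 806γ^2 + 162409 - 141384 = 0, i.e. γ^4 - 806γ^2 + 21025 = 0. So γ is a root of x^4 - 806x^2 + 21025. This polynomial is irreducible over Q: it has no rational root (each ±√129 ± √274 is irrational), and any factorization into two quadratics over Q would force √(35346) ∈ Q (pairing opposite roots) or √129, √274 ∈ Q (other pairings), all impossible. Hence [Q(γ):Q] = 4 = [Q(√129, √274):Q], so Q(γ) = Q(√129, √274).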